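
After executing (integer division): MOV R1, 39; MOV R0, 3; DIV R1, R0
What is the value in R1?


Register state trace:
  MOV R1, 39  → R1 = 39
  MOV R0, 3  → R0 = 3
  DIV R1, R0  → R1 = 39 // 3 = 13
Final: R1 = 13

13


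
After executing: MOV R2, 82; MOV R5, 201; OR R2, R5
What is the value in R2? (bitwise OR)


Register state trace:
  MOV R2, 82  → R2 = 82 (0b01010010)
  MOV R5, 201  → R5 = 201 (0b11001001)
  OR R2, R5   → R2 = 82 OR 201 = 219 (0b11011011)
Final: R2 = 219

219


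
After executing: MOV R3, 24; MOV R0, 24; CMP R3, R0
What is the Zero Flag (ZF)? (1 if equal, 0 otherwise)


Register state trace:
  MOV R3, 24  → R3 = 24
  MOV R0, 24  → R0 = 24
  CMP R3, R0  → computes 24 - 24 = 0
  Result is zero, so values are equal
ZF = 1

1


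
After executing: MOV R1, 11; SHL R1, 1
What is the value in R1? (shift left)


Register state trace:
  MOV R1, 11  → R1 = 11
  SHL R1, 1  → R1 = 11 << 1 = 11 * 2^1 = 22
Final: R1 = 22

22


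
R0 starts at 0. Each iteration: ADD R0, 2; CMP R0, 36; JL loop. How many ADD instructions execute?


Loop trace (R0 starts at 0, target 36, step 2):
  ADD #1: R0 = 0 + 2 = 2  → 2 < 36, loop
  ADD #2: R0 = 2 + 2 = 4  → 4 < 36, loop
  ADD #3: R0 = 4 + 2 = 6  → 6 < 36, loop
  ADD #4: R0 = 6 + 2 = 8  → 8 < 36, loop
  ADD #5: R0 = 8 + 2 = 10  → 10 < 36, loop
  ADD #6: R0 = 10 + 2 = 12  → 12 < 36, loop
  ADD #7: R0 = 12 + 2 = 14  → 14 < 36, loop
  ADD #8: R0 = 14 + 2 = 16  → 16 < 36, loop
  ADD #9: R0 = 16 + 2 = 18  → 18 < 36, loop
  ADD #10: R0 = 18 + 2 = 20  → 20 < 36, loop
  ADD #11: R0 = 20 + 2 = 22  → 22 < 36, loop
  ADD #12: R0 = 22 + 2 = 24  → 24 < 36, loop
  ADD #13: R0 = 24 + 2 = 26  → 26 < 36, loop
  ADD #14: R0 = 26 + 2 = 28  → 28 < 36, loop
  ADD #15: R0 = 28 + 2 = 30  → 30 < 36, loop
  ADD #16: R0 = 30 + 2 = 32  → 32 < 36, loop
  ADD #17: R0 = 32 + 2 = 34  → 34 < 36, loop
  ADD #18: R0 = 34 + 2 = 36  → 36 >= 36, exit
Total ADD instructions: 18

18


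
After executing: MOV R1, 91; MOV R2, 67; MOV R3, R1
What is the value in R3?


Register state trace:
  MOV R1, 91  → R1 = 91
  MOV R2, 67  → R2 = 67
  MOV R3, R1  → R3 = 91
Final: R3 = 91

91


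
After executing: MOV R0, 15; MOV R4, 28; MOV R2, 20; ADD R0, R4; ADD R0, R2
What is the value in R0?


Register state trace:
  MOV R0, 15  → R0 = 15
  MOV R4, 28  → R4 = 28
  MOV R2, 20  → R2 = 20
  ADD R0, R4  → R0 = 15 + 28 = 43
  ADD R0, R2  → R0 = 43 + 20 = 63
Final: R0 = 63

63


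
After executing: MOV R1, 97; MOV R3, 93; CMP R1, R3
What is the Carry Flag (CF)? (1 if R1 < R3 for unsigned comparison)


Register state trace:
  MOV R1, 97  → R1 = 97
  MOV R3, 93  → R3 = 93
  CMP R1, R3  → unsigned 97 - 93: no borrow
  97 >= 93, so CF = 0
CF = 0

0


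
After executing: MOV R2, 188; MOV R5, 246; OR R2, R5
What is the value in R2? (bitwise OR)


Register state trace:
  MOV R2, 188  → R2 = 188 (0b10111100)
  MOV R5, 246  → R5 = 246 (0b11110110)
  OR R2, R5   → R2 = 188 OR 246 = 254 (0b11111110)
Final: R2 = 254

254


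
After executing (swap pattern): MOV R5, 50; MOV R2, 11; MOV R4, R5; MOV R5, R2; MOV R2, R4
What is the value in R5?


Register state trace (swap pattern):
  MOV R5, 50  → R5 = 50
  MOV R2, 11  → R2 = 11
  MOV R4, R5  → R4 = 50  (save R5)
  MOV R5, R2  → R5 = 11  (R5 gets R2's value)
  MOV R2, R4  → R2 = 50  (R2 gets saved value)
Final: R5 = 11

11


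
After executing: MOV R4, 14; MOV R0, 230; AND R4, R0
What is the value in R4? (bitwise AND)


Register state trace:
  MOV R4, 14  → R4 = 14 (0b00001110)
  MOV R0, 230  → R0 = 230 (0b11100110)
  AND R4, R0  → R4 = 14 AND 230 = 6 (0b00000110)
Final: R4 = 6

6


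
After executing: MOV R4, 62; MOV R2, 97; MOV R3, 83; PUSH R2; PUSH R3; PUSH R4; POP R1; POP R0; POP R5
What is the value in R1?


Stack trace (top is rightmost):
  MOV R4, 62  → R4 = 62
  MOV R2, 97  → R2 = 97
  MOV R3, 83  → R3 = 83
  PUSH R2  → stack: [97]
  PUSH R3  → stack: [97, 83]
  PUSH R4  → stack: [97, 83, 62]
  POP R1  → R1 = 62, stack: [97, 83]
  POP R0  → R0 = 83, stack: [97]
  POP R5  → R5 = 97, stack: []
Final: R1 = 62

62


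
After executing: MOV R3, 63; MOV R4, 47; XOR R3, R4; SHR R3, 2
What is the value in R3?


Register state trace:
  MOV R3, 63  → R3 = 63 (0b00111111)
  MOV R4, 47  → R4 = 47 (0b00101111)
  XOR R3, R4  → R3 = 63 XOR 47 = 16 (0b00010000)
  SHR R3, 2  → R3 = 16 >> 2 = 4
Final: R3 = 4

4


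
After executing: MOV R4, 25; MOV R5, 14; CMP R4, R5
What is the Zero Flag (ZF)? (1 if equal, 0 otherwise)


Register state trace:
  MOV R4, 25  → R4 = 25
  MOV R5, 14  → R5 = 14
  CMP R4, R5  → computes 25 - 14 = 11
  Result is nonzero, so values are not equal
ZF = 0

0


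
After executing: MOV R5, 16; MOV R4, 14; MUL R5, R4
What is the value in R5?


Register state trace:
  MOV R5, 16  → R5 = 16
  MOV R4, 14  → R4 = 14
  MUL R5, R4  → R5 = 16 * 14 = 224
Final: R5 = 224

224


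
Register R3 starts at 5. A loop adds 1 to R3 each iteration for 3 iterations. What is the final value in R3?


Starting value: R3 = 5
  Iter 1: R3 = 5 + 1 = 6
  Iter 2: R3 = 6 + 1 = 7
  Iter 3: R3 = 7 + 1 = 8
Final: R3 = 8

8


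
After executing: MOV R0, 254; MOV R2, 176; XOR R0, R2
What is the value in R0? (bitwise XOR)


Register state trace:
  MOV R0, 254  → R0 = 254 (0b11111110)
  MOV R2, 176  → R2 = 176 (0b10110000)
  XOR R0, R2  → R0 = 254 XOR 176 = 78 (0b01001110)
Final: R0 = 78

78


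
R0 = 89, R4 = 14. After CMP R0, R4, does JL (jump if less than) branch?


Trace:
  R0 = 89, R4 = 14
  CMP R0, R4  → compares 89 vs 14
  JL checks: is 89 less than 14?
  89 > 14, so condition is false
Branch taken: No

No


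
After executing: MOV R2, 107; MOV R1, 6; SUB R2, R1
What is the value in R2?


Register state trace:
  MOV R2, 107  → R2 = 107
  MOV R1, 6  → R1 = 6
  SUB R2, R1  → R2 = 107 - 6 = 101
Final: R2 = 101

101


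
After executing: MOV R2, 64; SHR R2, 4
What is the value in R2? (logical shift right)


Register state trace:
  MOV R2, 64  → R2 = 64
  SHR R2, 4  → R2 = 64 >> 4 = 64 // 2^4 = 4
Final: R2 = 4

4


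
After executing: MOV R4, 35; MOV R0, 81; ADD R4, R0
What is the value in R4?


Register state trace:
  MOV R4, 35  → R4 = 35
  MOV R0, 81  → R0 = 81
  ADD R4, R0  → R4 = 35 + 81 = 116
Final: R4 = 116

116


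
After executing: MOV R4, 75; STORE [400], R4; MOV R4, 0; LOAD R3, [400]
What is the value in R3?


Register and memory trace:
  MOV R4, 75  → R4 = 75
  STORE [400], R4  → mem[400] = 75
  MOV R4, 0  → R4 = 0
  LOAD R3, [400]  → R3 = mem[400] = 75
Final: R3 = 75

75


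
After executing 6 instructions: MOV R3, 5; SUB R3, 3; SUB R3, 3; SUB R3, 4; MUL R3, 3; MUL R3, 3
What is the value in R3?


Register state trace:
  MOV R3, 5  → R3 = 5
  SUB R3, 3  → R3 = 5 - 3 = 2
  SUB R3, 3  → R3 = 2 - 3 = -1
  SUB R3, 4  → R3 = -1 - 4 = -5
  MUL R3, 3  → R3 = -5 * 3 = -15
  MUL R3, 3  → R3 = -15 * 3 = -45
Final: R3 = -45

-45


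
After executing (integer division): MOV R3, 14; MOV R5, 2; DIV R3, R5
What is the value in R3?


Register state trace:
  MOV R3, 14  → R3 = 14
  MOV R5, 2  → R5 = 2
  DIV R3, R5  → R3 = 14 // 2 = 7
Final: R3 = 7

7


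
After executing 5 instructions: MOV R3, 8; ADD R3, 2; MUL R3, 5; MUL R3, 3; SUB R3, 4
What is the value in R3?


Register state trace:
  MOV R3, 8  → R3 = 8
  ADD R3, 2  → R3 = 8 + 2 = 10
  MUL R3, 5  → R3 = 10 * 5 = 50
  MUL R3, 3  → R3 = 50 * 3 = 150
  SUB R3, 4  → R3 = 150 - 4 = 146
Final: R3 = 146

146


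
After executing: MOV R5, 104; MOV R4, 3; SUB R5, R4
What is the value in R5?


Register state trace:
  MOV R5, 104  → R5 = 104
  MOV R4, 3  → R4 = 3
  SUB R5, R4  → R5 = 104 - 3 = 101
Final: R5 = 101

101


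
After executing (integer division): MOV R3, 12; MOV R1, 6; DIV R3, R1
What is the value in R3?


Register state trace:
  MOV R3, 12  → R3 = 12
  MOV R1, 6  → R1 = 6
  DIV R3, R1  → R3 = 12 // 6 = 2
Final: R3 = 2

2


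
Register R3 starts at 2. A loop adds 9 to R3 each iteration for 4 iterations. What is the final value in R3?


Starting value: R3 = 2
  Iter 1: R3 = 2 + 9 = 11
  Iter 2: R3 = 11 + 9 = 20
  Iter 3: R3 = 20 + 9 = 29
  Iter 4: R3 = 29 + 9 = 38
Final: R3 = 38

38


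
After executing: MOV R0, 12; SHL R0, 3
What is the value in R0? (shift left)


Register state trace:
  MOV R0, 12  → R0 = 12
  SHL R0, 3  → R0 = 12 << 3 = 12 * 2^3 = 96
Final: R0 = 96

96


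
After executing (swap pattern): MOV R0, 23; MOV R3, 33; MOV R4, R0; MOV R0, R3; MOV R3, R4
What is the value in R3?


Register state trace (swap pattern):
  MOV R0, 23  → R0 = 23
  MOV R3, 33  → R3 = 33
  MOV R4, R0  → R4 = 23  (save R0)
  MOV R0, R3  → R0 = 33  (R0 gets R3's value)
  MOV R3, R4  → R3 = 23  (R3 gets saved value)
Final: R3 = 23

23


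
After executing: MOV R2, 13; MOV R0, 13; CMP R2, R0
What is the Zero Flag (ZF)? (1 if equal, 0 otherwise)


Register state trace:
  MOV R2, 13  → R2 = 13
  MOV R0, 13  → R0 = 13
  CMP R2, R0  → computes 13 - 13 = 0
  Result is zero, so values are equal
ZF = 1

1


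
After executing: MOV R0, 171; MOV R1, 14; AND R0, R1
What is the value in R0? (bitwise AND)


Register state trace:
  MOV R0, 171  → R0 = 171 (0b10101011)
  MOV R1, 14  → R1 = 14 (0b00001110)
  AND R0, R1  → R0 = 171 AND 14 = 10 (0b00001010)
Final: R0 = 10

10


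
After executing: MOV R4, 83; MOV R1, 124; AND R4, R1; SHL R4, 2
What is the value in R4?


Register state trace:
  MOV R4, 83  → R4 = 83 (0b01010011)
  MOV R1, 124  → R1 = 124 (0b01111100)
  AND R4, R1  → R4 = 83 AND 124 = 80 (0b01010000)
  SHL R4, 2  → R4 = 80 << 2 = 320
Final: R4 = 320

320


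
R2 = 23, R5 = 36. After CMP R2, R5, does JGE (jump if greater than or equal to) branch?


Trace:
  R2 = 23, R5 = 36
  CMP R2, R5  → compares 23 vs 36
  JGE checks: is 23 greater than or equal to 36?
  23 < 36, so condition is false
Branch taken: No

No


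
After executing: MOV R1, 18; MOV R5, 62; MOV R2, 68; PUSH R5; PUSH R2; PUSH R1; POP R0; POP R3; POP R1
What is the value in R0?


Stack trace (top is rightmost):
  MOV R1, 18  → R1 = 18
  MOV R5, 62  → R5 = 62
  MOV R2, 68  → R2 = 68
  PUSH R5  → stack: [62]
  PUSH R2  → stack: [62, 68]
  PUSH R1  → stack: [62, 68, 18]
  POP R0  → R0 = 18, stack: [62, 68]
  POP R3  → R3 = 68, stack: [62]
  POP R1  → R1 = 62, stack: []
Final: R0 = 18

18


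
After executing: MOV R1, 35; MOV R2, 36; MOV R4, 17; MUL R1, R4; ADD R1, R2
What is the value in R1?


Register state trace:
  MOV R1, 35  → R1 = 35
  MOV R2, 36  → R2 = 36
  MOV R4, 17  → R4 = 17
  MUL R1, R4  → R1 = 35 * 17 = 595
  ADD R1, R2  → R1 = 595 + 36 = 631
Final: R1 = 631

631


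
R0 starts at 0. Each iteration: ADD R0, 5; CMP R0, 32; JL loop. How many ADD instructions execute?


Loop trace (R0 starts at 0, target 32, step 5):
  ADD #1: R0 = 0 + 5 = 5  → 5 < 32, loop
  ADD #2: R0 = 5 + 5 = 10  → 10 < 32, loop
  ADD #3: R0 = 10 + 5 = 15  → 15 < 32, loop
  ADD #4: R0 = 15 + 5 = 20  → 20 < 32, loop
  ADD #5: R0 = 20 + 5 = 25  → 25 < 32, loop
  ADD #6: R0 = 25 + 5 = 30  → 30 < 32, loop
  ADD #7: R0 = 30 + 5 = 35  → 35 >= 32, exit
Total ADD instructions: 7

7


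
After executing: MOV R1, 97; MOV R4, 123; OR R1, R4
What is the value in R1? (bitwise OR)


Register state trace:
  MOV R1, 97  → R1 = 97 (0b01100001)
  MOV R4, 123  → R4 = 123 (0b01111011)
  OR R1, R4   → R1 = 97 OR 123 = 123 (0b01111011)
Final: R1 = 123

123


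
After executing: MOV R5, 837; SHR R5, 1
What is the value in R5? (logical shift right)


Register state trace:
  MOV R5, 837  → R5 = 837
  SHR R5, 1  → R5 = 837 >> 1 = 837 // 2^1 = 418
Final: R5 = 418

418


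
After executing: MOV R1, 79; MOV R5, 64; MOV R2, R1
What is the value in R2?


Register state trace:
  MOV R1, 79  → R1 = 79
  MOV R5, 64  → R5 = 64
  MOV R2, R1  → R2 = 79
Final: R2 = 79

79


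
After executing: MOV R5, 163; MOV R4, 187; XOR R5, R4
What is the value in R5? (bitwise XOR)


Register state trace:
  MOV R5, 163  → R5 = 163 (0b10100011)
  MOV R4, 187  → R4 = 187 (0b10111011)
  XOR R5, R4  → R5 = 163 XOR 187 = 24 (0b00011000)
Final: R5 = 24

24


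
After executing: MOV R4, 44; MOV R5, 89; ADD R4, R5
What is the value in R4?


Register state trace:
  MOV R4, 44  → R4 = 44
  MOV R5, 89  → R5 = 89
  ADD R4, R5  → R4 = 44 + 89 = 133
Final: R4 = 133

133


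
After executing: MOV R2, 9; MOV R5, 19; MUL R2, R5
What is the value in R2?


Register state trace:
  MOV R2, 9  → R2 = 9
  MOV R5, 19  → R5 = 19
  MUL R2, R5  → R2 = 9 * 19 = 171
Final: R2 = 171

171


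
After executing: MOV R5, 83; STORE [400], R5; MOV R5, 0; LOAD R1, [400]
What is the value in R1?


Register and memory trace:
  MOV R5, 83  → R5 = 83
  STORE [400], R5  → mem[400] = 83
  MOV R5, 0  → R5 = 0
  LOAD R1, [400]  → R1 = mem[400] = 83
Final: R1 = 83

83


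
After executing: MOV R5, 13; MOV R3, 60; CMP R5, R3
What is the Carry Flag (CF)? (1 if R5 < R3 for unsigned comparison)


Register state trace:
  MOV R5, 13  → R5 = 13
  MOV R3, 60  → R3 = 60
  CMP R5, R3  → unsigned 13 - 60: borrow occurs
  13 < 60, so CF = 1
CF = 1

1


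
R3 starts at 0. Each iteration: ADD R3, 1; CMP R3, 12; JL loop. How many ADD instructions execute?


Loop trace (R3 starts at 0, target 12, step 1):
  ADD #1: R3 = 0 + 1 = 1  → 1 < 12, loop
  ADD #2: R3 = 1 + 1 = 2  → 2 < 12, loop
  ADD #3: R3 = 2 + 1 = 3  → 3 < 12, loop
  ADD #4: R3 = 3 + 1 = 4  → 4 < 12, loop
  ADD #5: R3 = 4 + 1 = 5  → 5 < 12, loop
  ADD #6: R3 = 5 + 1 = 6  → 6 < 12, loop
  ADD #7: R3 = 6 + 1 = 7  → 7 < 12, loop
  ADD #8: R3 = 7 + 1 = 8  → 8 < 12, loop
  ADD #9: R3 = 8 + 1 = 9  → 9 < 12, loop
  ADD #10: R3 = 9 + 1 = 10  → 10 < 12, loop
  ADD #11: R3 = 10 + 1 = 11  → 11 < 12, loop
  ADD #12: R3 = 11 + 1 = 12  → 12 >= 12, exit
Total ADD instructions: 12

12


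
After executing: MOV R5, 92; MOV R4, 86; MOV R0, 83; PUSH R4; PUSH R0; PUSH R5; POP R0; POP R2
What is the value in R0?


Stack trace (top is rightmost):
  MOV R5, 92  → R5 = 92
  MOV R4, 86  → R4 = 86
  MOV R0, 83  → R0 = 83
  PUSH R4  → stack: [86]
  PUSH R0  → stack: [86, 83]
  PUSH R5  → stack: [86, 83, 92]
  POP R0  → R0 = 92, stack: [86, 83]
  POP R2  → R2 = 83, stack: [86]
Final: R0 = 92

92


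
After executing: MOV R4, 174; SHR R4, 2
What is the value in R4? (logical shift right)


Register state trace:
  MOV R4, 174  → R4 = 174
  SHR R4, 2  → R4 = 174 >> 2 = 174 // 2^2 = 43
Final: R4 = 43

43


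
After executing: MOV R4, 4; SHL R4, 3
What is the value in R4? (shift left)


Register state trace:
  MOV R4, 4  → R4 = 4
  SHL R4, 3  → R4 = 4 << 3 = 4 * 2^3 = 32
Final: R4 = 32

32


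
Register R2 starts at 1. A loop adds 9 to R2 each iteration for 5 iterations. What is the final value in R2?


Starting value: R2 = 1
  Iter 1: R2 = 1 + 9 = 10
  Iter 2: R2 = 10 + 9 = 19
  Iter 3: R2 = 19 + 9 = 28
  Iter 4: R2 = 28 + 9 = 37
  Iter 5: R2 = 37 + 9 = 46
Final: R2 = 46

46


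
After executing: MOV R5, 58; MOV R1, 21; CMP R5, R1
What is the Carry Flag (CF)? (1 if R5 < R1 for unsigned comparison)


Register state trace:
  MOV R5, 58  → R5 = 58
  MOV R1, 21  → R1 = 21
  CMP R5, R1  → unsigned 58 - 21: no borrow
  58 >= 21, so CF = 0
CF = 0

0


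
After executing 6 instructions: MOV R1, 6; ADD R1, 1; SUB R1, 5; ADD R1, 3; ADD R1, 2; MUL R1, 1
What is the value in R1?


Register state trace:
  MOV R1, 6  → R1 = 6
  ADD R1, 1  → R1 = 6 + 1 = 7
  SUB R1, 5  → R1 = 7 - 5 = 2
  ADD R1, 3  → R1 = 2 + 3 = 5
  ADD R1, 2  → R1 = 5 + 2 = 7
  MUL R1, 1  → R1 = 7 * 1 = 7
Final: R1 = 7

7


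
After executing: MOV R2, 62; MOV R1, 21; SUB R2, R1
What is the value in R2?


Register state trace:
  MOV R2, 62  → R2 = 62
  MOV R1, 21  → R1 = 21
  SUB R2, R1  → R2 = 62 - 21 = 41
Final: R2 = 41

41


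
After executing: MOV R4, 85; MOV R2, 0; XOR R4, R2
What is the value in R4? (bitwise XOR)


Register state trace:
  MOV R4, 85  → R4 = 85 (0b01010101)
  MOV R2, 0  → R2 = 0 (0b00000000)
  XOR R4, R2  → R4 = 85 XOR 0 = 85 (0b01010101)
Final: R4 = 85

85


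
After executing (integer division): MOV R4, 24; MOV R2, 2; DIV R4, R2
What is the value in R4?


Register state trace:
  MOV R4, 24  → R4 = 24
  MOV R2, 2  → R2 = 2
  DIV R4, R2  → R4 = 24 // 2 = 12
Final: R4 = 12

12


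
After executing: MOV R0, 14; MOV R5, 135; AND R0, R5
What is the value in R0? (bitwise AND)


Register state trace:
  MOV R0, 14  → R0 = 14 (0b00001110)
  MOV R5, 135  → R5 = 135 (0b10000111)
  AND R0, R5  → R0 = 14 AND 135 = 6 (0b00000110)
Final: R0 = 6

6


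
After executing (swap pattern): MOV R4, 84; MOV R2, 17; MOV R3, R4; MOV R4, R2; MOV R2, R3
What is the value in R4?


Register state trace (swap pattern):
  MOV R4, 84  → R4 = 84
  MOV R2, 17  → R2 = 17
  MOV R3, R4  → R3 = 84  (save R4)
  MOV R4, R2  → R4 = 17  (R4 gets R2's value)
  MOV R2, R3  → R2 = 84  (R2 gets saved value)
Final: R4 = 17

17


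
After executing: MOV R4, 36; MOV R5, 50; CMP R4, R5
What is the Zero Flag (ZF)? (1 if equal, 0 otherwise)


Register state trace:
  MOV R4, 36  → R4 = 36
  MOV R5, 50  → R5 = 50
  CMP R4, R5  → computes 36 - 50 = -14
  Result is nonzero, so values are not equal
ZF = 0

0


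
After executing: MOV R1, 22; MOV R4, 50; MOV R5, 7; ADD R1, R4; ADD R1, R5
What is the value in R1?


Register state trace:
  MOV R1, 22  → R1 = 22
  MOV R4, 50  → R4 = 50
  MOV R5, 7  → R5 = 7
  ADD R1, R4  → R1 = 22 + 50 = 72
  ADD R1, R5  → R1 = 72 + 7 = 79
Final: R1 = 79

79


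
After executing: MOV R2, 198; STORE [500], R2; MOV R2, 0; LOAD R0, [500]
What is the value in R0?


Register and memory trace:
  MOV R2, 198  → R2 = 198
  STORE [500], R2  → mem[500] = 198
  MOV R2, 0  → R2 = 0
  LOAD R0, [500]  → R0 = mem[500] = 198
Final: R0 = 198

198


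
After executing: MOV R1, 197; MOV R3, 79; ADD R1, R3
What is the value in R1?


Register state trace:
  MOV R1, 197  → R1 = 197
  MOV R3, 79  → R3 = 79
  ADD R1, R3  → R1 = 197 + 79 = 276
Final: R1 = 276

276


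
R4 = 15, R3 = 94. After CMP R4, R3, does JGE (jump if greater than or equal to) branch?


Trace:
  R4 = 15, R3 = 94
  CMP R4, R3  → compares 15 vs 94
  JGE checks: is 15 greater than or equal to 94?
  15 < 94, so condition is false
Branch taken: No

No


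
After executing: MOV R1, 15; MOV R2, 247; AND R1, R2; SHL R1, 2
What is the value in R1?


Register state trace:
  MOV R1, 15  → R1 = 15 (0b00001111)
  MOV R2, 247  → R2 = 247 (0b11110111)
  AND R1, R2  → R1 = 15 AND 247 = 7 (0b00000111)
  SHL R1, 2  → R1 = 7 << 2 = 28
Final: R1 = 28

28


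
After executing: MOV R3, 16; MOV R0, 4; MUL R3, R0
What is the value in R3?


Register state trace:
  MOV R3, 16  → R3 = 16
  MOV R0, 4  → R0 = 4
  MUL R3, R0  → R3 = 16 * 4 = 64
Final: R3 = 64

64


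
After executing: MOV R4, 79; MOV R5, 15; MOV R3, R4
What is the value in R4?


Register state trace:
  MOV R4, 79  → R4 = 79
  MOV R5, 15  → R5 = 15
  MOV R3, R4  → R3 = 79
Final: R4 = 79

79


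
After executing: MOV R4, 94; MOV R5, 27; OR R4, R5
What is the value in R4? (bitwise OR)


Register state trace:
  MOV R4, 94  → R4 = 94 (0b01011110)
  MOV R5, 27  → R5 = 27 (0b00011011)
  OR R4, R5   → R4 = 94 OR 27 = 95 (0b01011111)
Final: R4 = 95

95


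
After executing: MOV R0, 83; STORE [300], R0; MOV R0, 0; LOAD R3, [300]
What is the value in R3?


Register and memory trace:
  MOV R0, 83  → R0 = 83
  STORE [300], R0  → mem[300] = 83
  MOV R0, 0  → R0 = 0
  LOAD R3, [300]  → R3 = mem[300] = 83
Final: R3 = 83

83


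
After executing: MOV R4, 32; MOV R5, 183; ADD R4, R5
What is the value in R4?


Register state trace:
  MOV R4, 32  → R4 = 32
  MOV R5, 183  → R5 = 183
  ADD R4, R5  → R4 = 32 + 183 = 215
Final: R4 = 215

215


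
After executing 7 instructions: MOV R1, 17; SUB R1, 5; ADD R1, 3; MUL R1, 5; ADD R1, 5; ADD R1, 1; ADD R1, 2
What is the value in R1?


Register state trace:
  MOV R1, 17  → R1 = 17
  SUB R1, 5  → R1 = 17 - 5 = 12
  ADD R1, 3  → R1 = 12 + 3 = 15
  MUL R1, 5  → R1 = 15 * 5 = 75
  ADD R1, 5  → R1 = 75 + 5 = 80
  ADD R1, 1  → R1 = 80 + 1 = 81
  ADD R1, 2  → R1 = 81 + 2 = 83
Final: R1 = 83

83


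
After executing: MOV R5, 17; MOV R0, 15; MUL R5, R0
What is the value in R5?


Register state trace:
  MOV R5, 17  → R5 = 17
  MOV R0, 15  → R0 = 15
  MUL R5, R0  → R5 = 17 * 15 = 255
Final: R5 = 255

255


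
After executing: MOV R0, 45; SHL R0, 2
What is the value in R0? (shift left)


Register state trace:
  MOV R0, 45  → R0 = 45
  SHL R0, 2  → R0 = 45 << 2 = 45 * 2^2 = 180
Final: R0 = 180

180


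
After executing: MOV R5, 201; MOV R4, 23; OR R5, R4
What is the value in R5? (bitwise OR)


Register state trace:
  MOV R5, 201  → R5 = 201 (0b11001001)
  MOV R4, 23  → R4 = 23 (0b00010111)
  OR R5, R4   → R5 = 201 OR 23 = 223 (0b11011111)
Final: R5 = 223

223


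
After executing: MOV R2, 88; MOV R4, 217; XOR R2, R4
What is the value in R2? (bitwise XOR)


Register state trace:
  MOV R2, 88  → R2 = 88 (0b01011000)
  MOV R4, 217  → R4 = 217 (0b11011001)
  XOR R2, R4  → R2 = 88 XOR 217 = 129 (0b10000001)
Final: R2 = 129

129


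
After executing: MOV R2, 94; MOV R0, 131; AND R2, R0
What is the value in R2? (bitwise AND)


Register state trace:
  MOV R2, 94  → R2 = 94 (0b01011110)
  MOV R0, 131  → R0 = 131 (0b10000011)
  AND R2, R0  → R2 = 94 AND 131 = 2 (0b00000010)
Final: R2 = 2

2


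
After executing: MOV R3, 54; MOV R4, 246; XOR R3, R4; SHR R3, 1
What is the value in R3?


Register state trace:
  MOV R3, 54  → R3 = 54 (0b00110110)
  MOV R4, 246  → R4 = 246 (0b11110110)
  XOR R3, R4  → R3 = 54 XOR 246 = 192 (0b11000000)
  SHR R3, 1  → R3 = 192 >> 1 = 96
Final: R3 = 96

96


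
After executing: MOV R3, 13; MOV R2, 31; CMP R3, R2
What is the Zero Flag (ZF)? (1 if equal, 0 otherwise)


Register state trace:
  MOV R3, 13  → R3 = 13
  MOV R2, 31  → R2 = 31
  CMP R3, R2  → computes 13 - 31 = -18
  Result is nonzero, so values are not equal
ZF = 0

0


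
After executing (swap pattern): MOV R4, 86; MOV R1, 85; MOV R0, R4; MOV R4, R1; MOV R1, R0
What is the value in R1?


Register state trace (swap pattern):
  MOV R4, 86  → R4 = 86
  MOV R1, 85  → R1 = 85
  MOV R0, R4  → R0 = 86  (save R4)
  MOV R4, R1  → R4 = 85  (R4 gets R1's value)
  MOV R1, R0  → R1 = 86  (R1 gets saved value)
Final: R1 = 86

86


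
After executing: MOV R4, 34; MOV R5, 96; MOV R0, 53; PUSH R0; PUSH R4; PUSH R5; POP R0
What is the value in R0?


Stack trace (top is rightmost):
  MOV R4, 34  → R4 = 34
  MOV R5, 96  → R5 = 96
  MOV R0, 53  → R0 = 53
  PUSH R0  → stack: [53]
  PUSH R4  → stack: [53, 34]
  PUSH R5  → stack: [53, 34, 96]
  POP R0  → R0 = 96, stack: [53, 34]
Final: R0 = 96

96


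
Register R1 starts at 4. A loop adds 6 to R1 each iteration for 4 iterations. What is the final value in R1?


Starting value: R1 = 4
  Iter 1: R1 = 4 + 6 = 10
  Iter 2: R1 = 10 + 6 = 16
  Iter 3: R1 = 16 + 6 = 22
  Iter 4: R1 = 22 + 6 = 28
Final: R1 = 28

28


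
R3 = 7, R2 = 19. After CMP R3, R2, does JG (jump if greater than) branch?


Trace:
  R3 = 7, R2 = 19
  CMP R3, R2  → compares 7 vs 19
  JG checks: is 7 greater than 19?
  7 < 19, so condition is false
Branch taken: No

No


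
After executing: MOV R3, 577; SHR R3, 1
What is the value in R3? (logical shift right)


Register state trace:
  MOV R3, 577  → R3 = 577
  SHR R3, 1  → R3 = 577 >> 1 = 577 // 2^1 = 288
Final: R3 = 288

288


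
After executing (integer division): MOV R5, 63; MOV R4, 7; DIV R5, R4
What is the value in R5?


Register state trace:
  MOV R5, 63  → R5 = 63
  MOV R4, 7  → R4 = 7
  DIV R5, R4  → R5 = 63 // 7 = 9
Final: R5 = 9

9


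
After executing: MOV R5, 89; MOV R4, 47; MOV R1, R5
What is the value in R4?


Register state trace:
  MOV R5, 89  → R5 = 89
  MOV R4, 47  → R4 = 47
  MOV R1, R5  → R1 = 89
Final: R4 = 47

47


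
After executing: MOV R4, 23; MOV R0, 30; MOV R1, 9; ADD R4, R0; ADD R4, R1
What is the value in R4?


Register state trace:
  MOV R4, 23  → R4 = 23
  MOV R0, 30  → R0 = 30
  MOV R1, 9  → R1 = 9
  ADD R4, R0  → R4 = 23 + 30 = 53
  ADD R4, R1  → R4 = 53 + 9 = 62
Final: R4 = 62

62


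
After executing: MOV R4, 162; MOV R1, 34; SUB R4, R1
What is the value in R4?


Register state trace:
  MOV R4, 162  → R4 = 162
  MOV R1, 34  → R1 = 34
  SUB R4, R1  → R4 = 162 - 34 = 128
Final: R4 = 128

128


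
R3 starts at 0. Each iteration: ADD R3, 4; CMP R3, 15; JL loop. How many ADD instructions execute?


Loop trace (R3 starts at 0, target 15, step 4):
  ADD #1: R3 = 0 + 4 = 4  → 4 < 15, loop
  ADD #2: R3 = 4 + 4 = 8  → 8 < 15, loop
  ADD #3: R3 = 8 + 4 = 12  → 12 < 15, loop
  ADD #4: R3 = 12 + 4 = 16  → 16 >= 15, exit
Total ADD instructions: 4

4


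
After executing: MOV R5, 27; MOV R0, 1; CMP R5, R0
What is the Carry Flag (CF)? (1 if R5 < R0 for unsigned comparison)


Register state trace:
  MOV R5, 27  → R5 = 27
  MOV R0, 1  → R0 = 1
  CMP R5, R0  → unsigned 27 - 1: no borrow
  27 >= 1, so CF = 0
CF = 0

0


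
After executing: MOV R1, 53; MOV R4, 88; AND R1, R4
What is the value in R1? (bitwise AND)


Register state trace:
  MOV R1, 53  → R1 = 53 (0b00110101)
  MOV R4, 88  → R4 = 88 (0b01011000)
  AND R1, R4  → R1 = 53 AND 88 = 16 (0b00010000)
Final: R1 = 16

16


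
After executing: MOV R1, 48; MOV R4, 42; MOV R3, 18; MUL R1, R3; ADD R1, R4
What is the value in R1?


Register state trace:
  MOV R1, 48  → R1 = 48
  MOV R4, 42  → R4 = 42
  MOV R3, 18  → R3 = 18
  MUL R1, R3  → R1 = 48 * 18 = 864
  ADD R1, R4  → R1 = 864 + 42 = 906
Final: R1 = 906

906


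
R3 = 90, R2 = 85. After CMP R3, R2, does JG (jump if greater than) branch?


Trace:
  R3 = 90, R2 = 85
  CMP R3, R2  → compares 90 vs 85
  JG checks: is 90 greater than 85?
  90 > 85, so condition is true
Branch taken: Yes

Yes


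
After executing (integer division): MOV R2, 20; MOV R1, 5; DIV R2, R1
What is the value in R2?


Register state trace:
  MOV R2, 20  → R2 = 20
  MOV R1, 5  → R1 = 5
  DIV R2, R1  → R2 = 20 // 5 = 4
Final: R2 = 4

4


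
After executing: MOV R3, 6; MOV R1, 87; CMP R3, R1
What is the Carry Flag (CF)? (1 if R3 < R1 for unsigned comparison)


Register state trace:
  MOV R3, 6  → R3 = 6
  MOV R1, 87  → R1 = 87
  CMP R3, R1  → unsigned 6 - 87: borrow occurs
  6 < 87, so CF = 1
CF = 1

1


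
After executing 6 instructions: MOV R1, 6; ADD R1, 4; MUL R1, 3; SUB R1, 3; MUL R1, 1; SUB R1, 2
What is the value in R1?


Register state trace:
  MOV R1, 6  → R1 = 6
  ADD R1, 4  → R1 = 6 + 4 = 10
  MUL R1, 3  → R1 = 10 * 3 = 30
  SUB R1, 3  → R1 = 30 - 3 = 27
  MUL R1, 1  → R1 = 27 * 1 = 27
  SUB R1, 2  → R1 = 27 - 2 = 25
Final: R1 = 25

25


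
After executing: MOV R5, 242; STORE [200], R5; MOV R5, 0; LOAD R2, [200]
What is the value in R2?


Register and memory trace:
  MOV R5, 242  → R5 = 242
  STORE [200], R5  → mem[200] = 242
  MOV R5, 0  → R5 = 0
  LOAD R2, [200]  → R2 = mem[200] = 242
Final: R2 = 242

242


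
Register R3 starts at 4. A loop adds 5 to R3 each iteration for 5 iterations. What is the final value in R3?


Starting value: R3 = 4
  Iter 1: R3 = 4 + 5 = 9
  Iter 2: R3 = 9 + 5 = 14
  Iter 3: R3 = 14 + 5 = 19
  Iter 4: R3 = 19 + 5 = 24
  Iter 5: R3 = 24 + 5 = 29
Final: R3 = 29

29


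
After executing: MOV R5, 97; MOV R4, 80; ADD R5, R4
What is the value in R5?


Register state trace:
  MOV R5, 97  → R5 = 97
  MOV R4, 80  → R4 = 80
  ADD R5, R4  → R5 = 97 + 80 = 177
Final: R5 = 177

177


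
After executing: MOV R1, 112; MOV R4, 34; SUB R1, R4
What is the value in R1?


Register state trace:
  MOV R1, 112  → R1 = 112
  MOV R4, 34  → R4 = 34
  SUB R1, R4  → R1 = 112 - 34 = 78
Final: R1 = 78

78


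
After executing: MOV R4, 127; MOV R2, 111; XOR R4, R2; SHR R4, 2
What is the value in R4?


Register state trace:
  MOV R4, 127  → R4 = 127 (0b01111111)
  MOV R2, 111  → R2 = 111 (0b01101111)
  XOR R4, R2  → R4 = 127 XOR 111 = 16 (0b00010000)
  SHR R4, 2  → R4 = 16 >> 2 = 4
Final: R4 = 4

4


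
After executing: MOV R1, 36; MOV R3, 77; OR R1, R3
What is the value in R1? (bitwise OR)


Register state trace:
  MOV R1, 36  → R1 = 36 (0b00100100)
  MOV R3, 77  → R3 = 77 (0b01001101)
  OR R1, R3   → R1 = 36 OR 77 = 109 (0b01101101)
Final: R1 = 109

109


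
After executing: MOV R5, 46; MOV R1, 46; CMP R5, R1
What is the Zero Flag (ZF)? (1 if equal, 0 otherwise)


Register state trace:
  MOV R5, 46  → R5 = 46
  MOV R1, 46  → R1 = 46
  CMP R5, R1  → computes 46 - 46 = 0
  Result is zero, so values are equal
ZF = 1

1


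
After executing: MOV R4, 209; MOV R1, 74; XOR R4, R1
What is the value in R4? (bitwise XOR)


Register state trace:
  MOV R4, 209  → R4 = 209 (0b11010001)
  MOV R1, 74  → R1 = 74 (0b01001010)
  XOR R4, R1  → R4 = 209 XOR 74 = 155 (0b10011011)
Final: R4 = 155

155


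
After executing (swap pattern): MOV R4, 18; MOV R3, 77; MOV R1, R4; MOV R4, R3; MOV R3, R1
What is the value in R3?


Register state trace (swap pattern):
  MOV R4, 18  → R4 = 18
  MOV R3, 77  → R3 = 77
  MOV R1, R4  → R1 = 18  (save R4)
  MOV R4, R3  → R4 = 77  (R4 gets R3's value)
  MOV R3, R1  → R3 = 18  (R3 gets saved value)
Final: R3 = 18

18


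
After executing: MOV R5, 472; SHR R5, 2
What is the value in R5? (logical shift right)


Register state trace:
  MOV R5, 472  → R5 = 472
  SHR R5, 2  → R5 = 472 >> 2 = 472 // 2^2 = 118
Final: R5 = 118

118


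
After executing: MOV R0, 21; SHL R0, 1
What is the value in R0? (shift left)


Register state trace:
  MOV R0, 21  → R0 = 21
  SHL R0, 1  → R0 = 21 << 1 = 21 * 2^1 = 42
Final: R0 = 42

42


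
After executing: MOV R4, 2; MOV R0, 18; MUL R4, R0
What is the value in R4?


Register state trace:
  MOV R4, 2  → R4 = 2
  MOV R0, 18  → R0 = 18
  MUL R4, R0  → R4 = 2 * 18 = 36
Final: R4 = 36

36


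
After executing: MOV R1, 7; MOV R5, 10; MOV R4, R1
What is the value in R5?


Register state trace:
  MOV R1, 7  → R1 = 7
  MOV R5, 10  → R5 = 10
  MOV R4, R1  → R4 = 7
Final: R5 = 10

10


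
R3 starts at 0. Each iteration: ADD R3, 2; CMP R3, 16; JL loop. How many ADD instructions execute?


Loop trace (R3 starts at 0, target 16, step 2):
  ADD #1: R3 = 0 + 2 = 2  → 2 < 16, loop
  ADD #2: R3 = 2 + 2 = 4  → 4 < 16, loop
  ADD #3: R3 = 4 + 2 = 6  → 6 < 16, loop
  ADD #4: R3 = 6 + 2 = 8  → 8 < 16, loop
  ADD #5: R3 = 8 + 2 = 10  → 10 < 16, loop
  ADD #6: R3 = 10 + 2 = 12  → 12 < 16, loop
  ADD #7: R3 = 12 + 2 = 14  → 14 < 16, loop
  ADD #8: R3 = 14 + 2 = 16  → 16 >= 16, exit
Total ADD instructions: 8

8


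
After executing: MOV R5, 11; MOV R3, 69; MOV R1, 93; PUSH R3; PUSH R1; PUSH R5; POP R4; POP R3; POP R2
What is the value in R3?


Stack trace (top is rightmost):
  MOV R5, 11  → R5 = 11
  MOV R3, 69  → R3 = 69
  MOV R1, 93  → R1 = 93
  PUSH R3  → stack: [69]
  PUSH R1  → stack: [69, 93]
  PUSH R5  → stack: [69, 93, 11]
  POP R4  → R4 = 11, stack: [69, 93]
  POP R3  → R3 = 93, stack: [69]
  POP R2  → R2 = 69, stack: []
Final: R3 = 93

93


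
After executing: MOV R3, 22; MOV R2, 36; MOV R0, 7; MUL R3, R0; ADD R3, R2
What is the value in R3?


Register state trace:
  MOV R3, 22  → R3 = 22
  MOV R2, 36  → R2 = 36
  MOV R0, 7  → R0 = 7
  MUL R3, R0  → R3 = 22 * 7 = 154
  ADD R3, R2  → R3 = 154 + 36 = 190
Final: R3 = 190

190


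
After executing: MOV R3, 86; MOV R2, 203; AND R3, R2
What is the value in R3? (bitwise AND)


Register state trace:
  MOV R3, 86  → R3 = 86 (0b01010110)
  MOV R2, 203  → R2 = 203 (0b11001011)
  AND R3, R2  → R3 = 86 AND 203 = 66 (0b01000010)
Final: R3 = 66

66


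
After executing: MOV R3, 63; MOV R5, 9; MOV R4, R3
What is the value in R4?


Register state trace:
  MOV R3, 63  → R3 = 63
  MOV R5, 9  → R5 = 9
  MOV R4, R3  → R4 = 63
Final: R4 = 63

63


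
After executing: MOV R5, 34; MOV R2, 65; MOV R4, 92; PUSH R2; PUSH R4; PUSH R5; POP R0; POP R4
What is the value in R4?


Stack trace (top is rightmost):
  MOV R5, 34  → R5 = 34
  MOV R2, 65  → R2 = 65
  MOV R4, 92  → R4 = 92
  PUSH R2  → stack: [65]
  PUSH R4  → stack: [65, 92]
  PUSH R5  → stack: [65, 92, 34]
  POP R0  → R0 = 34, stack: [65, 92]
  POP R4  → R4 = 92, stack: [65]
Final: R4 = 92

92


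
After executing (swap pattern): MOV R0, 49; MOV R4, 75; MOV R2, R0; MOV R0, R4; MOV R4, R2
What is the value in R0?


Register state trace (swap pattern):
  MOV R0, 49  → R0 = 49
  MOV R4, 75  → R4 = 75
  MOV R2, R0  → R2 = 49  (save R0)
  MOV R0, R4  → R0 = 75  (R0 gets R4's value)
  MOV R4, R2  → R4 = 49  (R4 gets saved value)
Final: R0 = 75

75


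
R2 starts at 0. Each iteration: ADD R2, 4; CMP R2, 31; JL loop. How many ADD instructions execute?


Loop trace (R2 starts at 0, target 31, step 4):
  ADD #1: R2 = 0 + 4 = 4  → 4 < 31, loop
  ADD #2: R2 = 4 + 4 = 8  → 8 < 31, loop
  ADD #3: R2 = 8 + 4 = 12  → 12 < 31, loop
  ADD #4: R2 = 12 + 4 = 16  → 16 < 31, loop
  ADD #5: R2 = 16 + 4 = 20  → 20 < 31, loop
  ADD #6: R2 = 20 + 4 = 24  → 24 < 31, loop
  ADD #7: R2 = 24 + 4 = 28  → 28 < 31, loop
  ADD #8: R2 = 28 + 4 = 32  → 32 >= 31, exit
Total ADD instructions: 8

8


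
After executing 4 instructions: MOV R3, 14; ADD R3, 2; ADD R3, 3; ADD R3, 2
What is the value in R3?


Register state trace:
  MOV R3, 14  → R3 = 14
  ADD R3, 2  → R3 = 14 + 2 = 16
  ADD R3, 3  → R3 = 16 + 3 = 19
  ADD R3, 2  → R3 = 19 + 2 = 21
Final: R3 = 21

21


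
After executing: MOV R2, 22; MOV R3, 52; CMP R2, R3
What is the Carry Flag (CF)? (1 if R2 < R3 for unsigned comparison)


Register state trace:
  MOV R2, 22  → R2 = 22
  MOV R3, 52  → R3 = 52
  CMP R2, R3  → unsigned 22 - 52: borrow occurs
  22 < 52, so CF = 1
CF = 1

1


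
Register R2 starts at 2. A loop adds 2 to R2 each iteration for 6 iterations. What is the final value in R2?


Starting value: R2 = 2
  Iter 1: R2 = 2 + 2 = 4
  Iter 2: R2 = 4 + 2 = 6
  Iter 3: R2 = 6 + 2 = 8
  Iter 4: R2 = 8 + 2 = 10
  Iter 5: R2 = 10 + 2 = 12
  Iter 6: R2 = 12 + 2 = 14
Final: R2 = 14

14


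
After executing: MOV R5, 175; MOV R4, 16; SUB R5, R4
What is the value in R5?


Register state trace:
  MOV R5, 175  → R5 = 175
  MOV R4, 16  → R4 = 16
  SUB R5, R4  → R5 = 175 - 16 = 159
Final: R5 = 159

159


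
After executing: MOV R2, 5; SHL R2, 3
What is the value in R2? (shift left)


Register state trace:
  MOV R2, 5  → R2 = 5
  SHL R2, 3  → R2 = 5 << 3 = 5 * 2^3 = 40
Final: R2 = 40

40


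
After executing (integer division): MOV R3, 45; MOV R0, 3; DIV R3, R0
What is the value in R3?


Register state trace:
  MOV R3, 45  → R3 = 45
  MOV R0, 3  → R0 = 3
  DIV R3, R0  → R3 = 45 // 3 = 15
Final: R3 = 15

15


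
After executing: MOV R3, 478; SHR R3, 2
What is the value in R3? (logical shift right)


Register state trace:
  MOV R3, 478  → R3 = 478
  SHR R3, 2  → R3 = 478 >> 2 = 478 // 2^2 = 119
Final: R3 = 119

119


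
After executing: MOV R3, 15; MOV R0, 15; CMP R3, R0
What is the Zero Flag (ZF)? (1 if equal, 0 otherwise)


Register state trace:
  MOV R3, 15  → R3 = 15
  MOV R0, 15  → R0 = 15
  CMP R3, R0  → computes 15 - 15 = 0
  Result is zero, so values are equal
ZF = 1

1


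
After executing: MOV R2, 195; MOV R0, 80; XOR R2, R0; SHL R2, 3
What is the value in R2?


Register state trace:
  MOV R2, 195  → R2 = 195 (0b11000011)
  MOV R0, 80  → R0 = 80 (0b01010000)
  XOR R2, R0  → R2 = 195 XOR 80 = 147 (0b10010011)
  SHL R2, 3  → R2 = 147 << 3 = 1176
Final: R2 = 1176

1176


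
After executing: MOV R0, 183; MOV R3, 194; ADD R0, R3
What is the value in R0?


Register state trace:
  MOV R0, 183  → R0 = 183
  MOV R3, 194  → R3 = 194
  ADD R0, R3  → R0 = 183 + 194 = 377
Final: R0 = 377

377


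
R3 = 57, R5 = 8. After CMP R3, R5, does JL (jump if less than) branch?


Trace:
  R3 = 57, R5 = 8
  CMP R3, R5  → compares 57 vs 8
  JL checks: is 57 less than 8?
  57 > 8, so condition is false
Branch taken: No

No


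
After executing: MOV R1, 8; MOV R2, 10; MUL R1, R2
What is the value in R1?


Register state trace:
  MOV R1, 8  → R1 = 8
  MOV R2, 10  → R2 = 10
  MUL R1, R2  → R1 = 8 * 10 = 80
Final: R1 = 80

80


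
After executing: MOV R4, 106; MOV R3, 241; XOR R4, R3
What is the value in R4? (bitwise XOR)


Register state trace:
  MOV R4, 106  → R4 = 106 (0b01101010)
  MOV R3, 241  → R3 = 241 (0b11110001)
  XOR R4, R3  → R4 = 106 XOR 241 = 155 (0b10011011)
Final: R4 = 155

155


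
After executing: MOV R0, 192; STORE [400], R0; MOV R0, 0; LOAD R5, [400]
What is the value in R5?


Register and memory trace:
  MOV R0, 192  → R0 = 192
  STORE [400], R0  → mem[400] = 192
  MOV R0, 0  → R0 = 0
  LOAD R5, [400]  → R5 = mem[400] = 192
Final: R5 = 192

192


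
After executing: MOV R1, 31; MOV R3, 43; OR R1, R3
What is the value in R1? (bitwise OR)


Register state trace:
  MOV R1, 31  → R1 = 31 (0b00011111)
  MOV R3, 43  → R3 = 43 (0b00101011)
  OR R1, R3   → R1 = 31 OR 43 = 63 (0b00111111)
Final: R1 = 63

63


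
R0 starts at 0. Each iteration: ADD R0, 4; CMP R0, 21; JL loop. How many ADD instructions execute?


Loop trace (R0 starts at 0, target 21, step 4):
  ADD #1: R0 = 0 + 4 = 4  → 4 < 21, loop
  ADD #2: R0 = 4 + 4 = 8  → 8 < 21, loop
  ADD #3: R0 = 8 + 4 = 12  → 12 < 21, loop
  ADD #4: R0 = 12 + 4 = 16  → 16 < 21, loop
  ADD #5: R0 = 16 + 4 = 20  → 20 < 21, loop
  ADD #6: R0 = 20 + 4 = 24  → 24 >= 21, exit
Total ADD instructions: 6

6


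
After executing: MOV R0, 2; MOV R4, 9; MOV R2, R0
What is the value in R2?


Register state trace:
  MOV R0, 2  → R0 = 2
  MOV R4, 9  → R4 = 9
  MOV R2, R0  → R2 = 2
Final: R2 = 2

2


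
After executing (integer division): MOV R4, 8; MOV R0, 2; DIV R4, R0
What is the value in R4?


Register state trace:
  MOV R4, 8  → R4 = 8
  MOV R0, 2  → R0 = 2
  DIV R4, R0  → R4 = 8 // 2 = 4
Final: R4 = 4

4


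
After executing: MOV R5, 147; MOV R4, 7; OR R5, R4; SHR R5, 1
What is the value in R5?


Register state trace:
  MOV R5, 147  → R5 = 147 (0b10010011)
  MOV R4, 7  → R4 = 7 (0b00000111)
  OR R5, R4  → R5 = 147 OR 7 = 151 (0b10010111)
  SHR R5, 1  → R5 = 151 >> 1 = 75
Final: R5 = 75

75


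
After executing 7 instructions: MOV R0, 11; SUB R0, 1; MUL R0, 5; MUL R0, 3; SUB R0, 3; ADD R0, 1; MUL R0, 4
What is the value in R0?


Register state trace:
  MOV R0, 11  → R0 = 11
  SUB R0, 1  → R0 = 11 - 1 = 10
  MUL R0, 5  → R0 = 10 * 5 = 50
  MUL R0, 3  → R0 = 50 * 3 = 150
  SUB R0, 3  → R0 = 150 - 3 = 147
  ADD R0, 1  → R0 = 147 + 1 = 148
  MUL R0, 4  → R0 = 148 * 4 = 592
Final: R0 = 592

592


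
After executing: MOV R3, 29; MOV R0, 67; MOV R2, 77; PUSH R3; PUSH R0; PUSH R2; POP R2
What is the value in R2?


Stack trace (top is rightmost):
  MOV R3, 29  → R3 = 29
  MOV R0, 67  → R0 = 67
  MOV R2, 77  → R2 = 77
  PUSH R3  → stack: [29]
  PUSH R0  → stack: [29, 67]
  PUSH R2  → stack: [29, 67, 77]
  POP R2  → R2 = 77, stack: [29, 67]
Final: R2 = 77

77


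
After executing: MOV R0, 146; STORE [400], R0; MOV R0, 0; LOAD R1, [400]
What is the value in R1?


Register and memory trace:
  MOV R0, 146  → R0 = 146
  STORE [400], R0  → mem[400] = 146
  MOV R0, 0  → R0 = 0
  LOAD R1, [400]  → R1 = mem[400] = 146
Final: R1 = 146

146


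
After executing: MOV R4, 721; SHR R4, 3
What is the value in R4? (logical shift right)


Register state trace:
  MOV R4, 721  → R4 = 721
  SHR R4, 3  → R4 = 721 >> 3 = 721 // 2^3 = 90
Final: R4 = 90

90
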